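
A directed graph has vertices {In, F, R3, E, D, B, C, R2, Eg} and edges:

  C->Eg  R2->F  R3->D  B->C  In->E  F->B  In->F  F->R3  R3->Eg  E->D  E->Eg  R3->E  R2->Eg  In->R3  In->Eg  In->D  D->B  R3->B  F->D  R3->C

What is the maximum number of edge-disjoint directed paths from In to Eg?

Assign every edge capacity 1; by Menger, the answer equals the max flow.
Path In→Eg (+1); total 1.
Path In→R3→Eg (+1); total 2.
Path In→E→Eg (+1); total 3.
Path In→F→R3→C→Eg (+1); total 4.
No residual In→Eg path; max flow = 4.
Certifying cut of size 4: {C→Eg, E→Eg, In→Eg, R3→Eg}.

4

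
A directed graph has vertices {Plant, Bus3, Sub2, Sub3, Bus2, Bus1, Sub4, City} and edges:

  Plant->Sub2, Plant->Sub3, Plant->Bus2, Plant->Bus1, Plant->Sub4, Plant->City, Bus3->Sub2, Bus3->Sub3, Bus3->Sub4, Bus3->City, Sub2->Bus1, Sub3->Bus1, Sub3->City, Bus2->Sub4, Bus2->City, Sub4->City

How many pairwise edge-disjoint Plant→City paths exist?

4

Assign every edge capacity 1; by Menger, the answer equals the max flow.
Path Plant→City (+1); total 1.
Path Plant→Sub3→City (+1); total 2.
Path Plant→Bus2→City (+1); total 3.
Path Plant→Sub4→City (+1); total 4.
No residual Plant→City path; max flow = 4.
Certifying cut of size 4: {Plant→Bus2, Plant→City, Plant→Sub3, Plant→Sub4}.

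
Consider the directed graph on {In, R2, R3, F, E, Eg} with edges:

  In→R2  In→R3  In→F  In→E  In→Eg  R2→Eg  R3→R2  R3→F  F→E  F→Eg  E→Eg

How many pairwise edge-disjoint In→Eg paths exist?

4

Assign every edge capacity 1; by Menger, the answer equals the max flow.
Path In→Eg (+1); total 1.
Path In→R2→Eg (+1); total 2.
Path In→F→Eg (+1); total 3.
Path In→E→Eg (+1); total 4.
No residual In→Eg path; max flow = 4.
Certifying cut of size 4: {E→Eg, F→Eg, In→Eg, R2→Eg}.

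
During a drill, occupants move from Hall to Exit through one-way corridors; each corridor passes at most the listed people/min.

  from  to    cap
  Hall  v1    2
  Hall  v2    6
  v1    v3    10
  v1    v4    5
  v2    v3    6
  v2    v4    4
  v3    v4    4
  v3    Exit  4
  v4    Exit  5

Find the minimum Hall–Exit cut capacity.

Augment Hall→v1→v3→Exit: bottleneck 2, flow now 2.
Augment Hall→v2→v3→Exit: bottleneck 2, flow now 4.
Augment Hall→v2→v4→Exit: bottleneck 4, flow now 8.
No augmenting path remains; maximum flow = 8.
By max-flow min-cut, the minimum cut capacity equals the max flow.
In the residual graph, reachable from Hall: {Hall}.
Min-cut edges: Hall→v1 (2), Hall→v2 (6); capacity 2 + 6 = 8.

8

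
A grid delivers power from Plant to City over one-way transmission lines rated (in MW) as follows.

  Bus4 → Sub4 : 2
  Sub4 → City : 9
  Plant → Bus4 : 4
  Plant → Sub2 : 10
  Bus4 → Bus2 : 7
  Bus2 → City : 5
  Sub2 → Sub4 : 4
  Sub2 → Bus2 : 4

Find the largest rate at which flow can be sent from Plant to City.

11

Augment Plant→Bus4→Bus2→City: bottleneck 4, flow now 4.
Augment Plant→Sub2→Bus2→City: bottleneck 1, flow now 5.
Augment Plant→Sub2→Sub4→City: bottleneck 4, flow now 9.
Augment Plant→Sub2→Bus2→Bus4→Sub4→City: bottleneck 2, flow now 11. (uses reverse residual edge)
No augmenting path remains; maximum flow = 11.
In the residual graph, reachable from Plant: {Plant, Bus4, Sub2, Bus2}.
Min-cut edges: Bus4→Sub4 (2), Sub2→Sub4 (4), Bus2→City (5); capacity 2 + 4 + 5 = 11.
This cut is saturated, so no flow can exceed 11.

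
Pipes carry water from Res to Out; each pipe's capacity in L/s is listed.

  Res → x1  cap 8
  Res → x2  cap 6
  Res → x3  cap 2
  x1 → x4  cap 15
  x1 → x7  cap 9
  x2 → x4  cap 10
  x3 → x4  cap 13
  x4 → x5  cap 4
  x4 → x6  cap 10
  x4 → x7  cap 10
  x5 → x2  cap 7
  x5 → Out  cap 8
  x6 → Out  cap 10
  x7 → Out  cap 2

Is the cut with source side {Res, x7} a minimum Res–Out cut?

Given cut capacity: 8 + 6 + 2 + 2 = 18.
Augment Res→x1→x7→Out: bottleneck 2, flow now 2.
Augment Res→x1→x4→x5→Out: bottleneck 4, flow now 6.
Augment Res→x1→x4→x6→Out: bottleneck 2, flow now 8.
Augment Res→x2→x4→x6→Out: bottleneck 6, flow now 14.
Augment Res→x3→x4→x6→Out: bottleneck 2, flow now 16.
No augmenting path remains; maximum flow = 16.
In the residual graph, reachable from Res: {Res}.
Min-cut edges: Res→x1 (8), Res→x2 (6), Res→x3 (2); capacity 8 + 6 + 2 = 16.
Cut capacity 18 exceeds the max flow 16, so it is not minimum.

No — its capacity is 18, but the minimum cut has capacity 16.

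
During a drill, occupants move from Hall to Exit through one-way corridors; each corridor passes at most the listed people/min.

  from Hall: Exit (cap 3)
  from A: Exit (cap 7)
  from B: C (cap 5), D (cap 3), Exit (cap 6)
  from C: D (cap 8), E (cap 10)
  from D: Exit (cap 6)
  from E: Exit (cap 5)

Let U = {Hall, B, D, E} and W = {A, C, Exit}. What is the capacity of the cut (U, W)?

25

Edges leaving {Hall, B, D, E}: Hall→Exit (3), B→C (5), B→Exit (6), D→Exit (6), E→Exit (5).
Cut capacity = 3 + 5 + 6 + 6 + 5 = 25.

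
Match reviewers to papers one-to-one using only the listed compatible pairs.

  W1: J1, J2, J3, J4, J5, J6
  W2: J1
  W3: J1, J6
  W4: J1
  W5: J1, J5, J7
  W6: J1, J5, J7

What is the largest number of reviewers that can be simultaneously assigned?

5

Unit-capacity flow: source→left, listed edges, right→sink; max matching = max flow.
Augmenting path W1→J1 (+1); matched 1.
Augmenting path W3→J6 (+1); matched 2.
Augmenting path W5→J5 (+1); matched 3.
Augmenting path W6→J7 (+1); matched 4.
Augmenting path W2→J1→W1→J2 (+1); matched 5.
No augmenting path remains; maximum matching = 5.
König certificate: {W1, W3, W5, W6, J1} is a vertex cover of size 5 (every listed pair touches it), so no matching can be larger.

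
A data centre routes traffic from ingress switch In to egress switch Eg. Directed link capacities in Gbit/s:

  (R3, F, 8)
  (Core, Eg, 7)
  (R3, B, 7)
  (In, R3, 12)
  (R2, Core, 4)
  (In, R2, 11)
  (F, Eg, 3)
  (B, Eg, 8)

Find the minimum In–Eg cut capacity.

Augment In→R2→Core→Eg: bottleneck 4, flow now 4.
Augment In→R3→F→Eg: bottleneck 3, flow now 7.
Augment In→R3→B→Eg: bottleneck 7, flow now 14.
No augmenting path remains; maximum flow = 14.
By max-flow min-cut, the minimum cut capacity equals the max flow.
In the residual graph, reachable from In: {In, R2, R3, F}.
Min-cut edges: R2→Core (4), R3→B (7), F→Eg (3); capacity 4 + 7 + 3 = 14.

14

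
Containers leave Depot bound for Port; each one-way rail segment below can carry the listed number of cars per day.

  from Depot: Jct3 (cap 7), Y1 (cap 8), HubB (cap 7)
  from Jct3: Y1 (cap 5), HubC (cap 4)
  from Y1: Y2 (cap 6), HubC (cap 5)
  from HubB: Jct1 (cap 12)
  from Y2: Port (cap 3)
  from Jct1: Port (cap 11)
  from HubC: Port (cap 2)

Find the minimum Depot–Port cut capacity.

12

Augment Depot→Jct3→HubC→Port: bottleneck 2, flow now 2.
Augment Depot→Y1→Y2→Port: bottleneck 3, flow now 5.
Augment Depot→HubB→Jct1→Port: bottleneck 7, flow now 12.
No augmenting path remains; maximum flow = 12.
By max-flow min-cut, the minimum cut capacity equals the max flow.
In the residual graph, reachable from Depot: {Depot, Jct3, Y1, Y2, HubC}.
Min-cut edges: Depot→HubB (7), Y2→Port (3), HubC→Port (2); capacity 7 + 3 + 2 = 12.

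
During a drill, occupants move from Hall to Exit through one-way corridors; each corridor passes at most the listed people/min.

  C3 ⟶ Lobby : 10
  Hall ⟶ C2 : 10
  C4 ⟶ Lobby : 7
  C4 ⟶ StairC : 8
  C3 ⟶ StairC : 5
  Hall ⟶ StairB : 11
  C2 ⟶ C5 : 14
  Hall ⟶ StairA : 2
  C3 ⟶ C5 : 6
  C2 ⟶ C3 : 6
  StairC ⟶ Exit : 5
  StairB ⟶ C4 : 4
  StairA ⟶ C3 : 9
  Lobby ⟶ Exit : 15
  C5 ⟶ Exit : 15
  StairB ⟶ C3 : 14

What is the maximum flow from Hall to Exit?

23

Augment Hall→C2→C5→Exit: bottleneck 10, flow now 10.
Augment Hall→StairB→C3→Lobby→Exit: bottleneck 10, flow now 20.
Augment Hall→StairB→C3→C5→Exit: bottleneck 1, flow now 21.
Augment Hall→StairA→C3→C5→Exit: bottleneck 2, flow now 23.
No augmenting path remains; maximum flow = 23.
In the residual graph, reachable from Hall: {Hall}.
Min-cut edges: Hall→C2 (10), Hall→StairB (11), Hall→StairA (2); capacity 10 + 11 + 2 = 23.
This cut is saturated, so no flow can exceed 23.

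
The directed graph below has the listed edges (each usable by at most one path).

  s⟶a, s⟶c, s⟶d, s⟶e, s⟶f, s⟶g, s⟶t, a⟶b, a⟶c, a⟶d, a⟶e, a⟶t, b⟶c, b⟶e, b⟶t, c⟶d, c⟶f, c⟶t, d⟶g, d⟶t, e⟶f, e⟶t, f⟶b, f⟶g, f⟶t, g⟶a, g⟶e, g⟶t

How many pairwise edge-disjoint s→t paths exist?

Assign every edge capacity 1; by Menger, the answer equals the max flow.
Path s→t (+1); total 1.
Path s→a→t (+1); total 2.
Path s→c→t (+1); total 3.
Path s→d→t (+1); total 4.
Path s→e→t (+1); total 5.
Path s→f→t (+1); total 6.
Path s→g→t (+1); total 7.
No residual s→t path; max flow = 7.
Certifying cut of size 7: {s→a, s→c, s→d, s→e, s→f, s→g, s→t}.

7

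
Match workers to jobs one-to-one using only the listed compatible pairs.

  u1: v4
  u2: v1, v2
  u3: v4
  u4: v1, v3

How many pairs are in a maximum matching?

Unit-capacity flow: source→left, listed edges, right→sink; max matching = max flow.
Augmenting path u1→v4 (+1); matched 1.
Augmenting path u2→v1 (+1); matched 2.
Augmenting path u4→v3 (+1); matched 3.
No augmenting path remains; maximum matching = 3.
König certificate: {u2, u4, v4} is a vertex cover of size 3 (every listed pair touches it), so no matching can be larger.

3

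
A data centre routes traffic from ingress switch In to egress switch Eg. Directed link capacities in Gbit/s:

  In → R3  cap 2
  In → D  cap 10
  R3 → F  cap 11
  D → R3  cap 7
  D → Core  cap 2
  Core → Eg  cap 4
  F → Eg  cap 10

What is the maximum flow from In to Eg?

11

Augment In→R3→F→Eg: bottleneck 2, flow now 2.
Augment In→D→Core→Eg: bottleneck 2, flow now 4.
Augment In→D→R3→F→Eg: bottleneck 7, flow now 11.
No augmenting path remains; maximum flow = 11.
In the residual graph, reachable from In: {In, D}.
Min-cut edges: In→R3 (2), D→R3 (7), D→Core (2); capacity 2 + 7 + 2 = 11.
This cut is saturated, so no flow can exceed 11.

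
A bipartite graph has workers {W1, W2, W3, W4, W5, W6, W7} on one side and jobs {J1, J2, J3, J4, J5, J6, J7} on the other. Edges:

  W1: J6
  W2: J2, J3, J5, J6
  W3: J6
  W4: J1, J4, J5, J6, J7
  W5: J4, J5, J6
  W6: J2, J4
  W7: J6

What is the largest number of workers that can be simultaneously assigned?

Unit-capacity flow: source→left, listed edges, right→sink; max matching = max flow.
Augmenting path W1→J6 (+1); matched 1.
Augmenting path W2→J2 (+1); matched 2.
Augmenting path W4→J1 (+1); matched 3.
Augmenting path W5→J4 (+1); matched 4.
Augmenting path W6→J2→W2→J3 (+1); matched 5.
No augmenting path remains; maximum matching = 5.
König certificate: {W2, W4, W5, W6, J6} is a vertex cover of size 5 (every listed pair touches it), so no matching can be larger.

5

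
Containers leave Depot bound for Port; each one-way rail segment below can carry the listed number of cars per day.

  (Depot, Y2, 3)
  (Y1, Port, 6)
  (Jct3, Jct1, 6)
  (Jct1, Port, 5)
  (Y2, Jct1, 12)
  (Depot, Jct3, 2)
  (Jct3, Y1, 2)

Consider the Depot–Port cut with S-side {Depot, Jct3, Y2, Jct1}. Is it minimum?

Given cut capacity: 2 + 5 = 7.
Augment Depot→Jct3→Y1→Port: bottleneck 2, flow now 2.
Augment Depot→Y2→Jct1→Port: bottleneck 3, flow now 5.
No augmenting path remains; maximum flow = 5.
In the residual graph, reachable from Depot: {Depot}.
Min-cut edges: Depot→Jct3 (2), Depot→Y2 (3); capacity 2 + 3 = 5.
Cut capacity 7 exceeds the max flow 5, so it is not minimum.

No — its capacity is 7, but the minimum cut has capacity 5.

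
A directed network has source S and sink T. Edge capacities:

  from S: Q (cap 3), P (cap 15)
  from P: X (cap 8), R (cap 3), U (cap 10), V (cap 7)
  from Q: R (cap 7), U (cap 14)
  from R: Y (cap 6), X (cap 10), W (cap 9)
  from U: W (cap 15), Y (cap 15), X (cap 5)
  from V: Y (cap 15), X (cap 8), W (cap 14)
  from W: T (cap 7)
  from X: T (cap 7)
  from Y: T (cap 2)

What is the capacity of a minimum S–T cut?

16

Augment S→P→X→T: bottleneck 7, flow now 7.
Augment S→P→R→W→T: bottleneck 3, flow now 10.
Augment S→P→U→W→T: bottleneck 4, flow now 14.
Augment S→P→U→Y→T: bottleneck 1, flow now 15.
Augment S→Q→R→Y→T: bottleneck 1, flow now 16.
No augmenting path remains; maximum flow = 16.
By max-flow min-cut, the minimum cut capacity equals the max flow.
In the residual graph, reachable from S: {S, P, Q, R, U, V, W, X, Y}.
Min-cut edges: W→T (7), X→T (7), Y→T (2); capacity 7 + 7 + 2 = 16.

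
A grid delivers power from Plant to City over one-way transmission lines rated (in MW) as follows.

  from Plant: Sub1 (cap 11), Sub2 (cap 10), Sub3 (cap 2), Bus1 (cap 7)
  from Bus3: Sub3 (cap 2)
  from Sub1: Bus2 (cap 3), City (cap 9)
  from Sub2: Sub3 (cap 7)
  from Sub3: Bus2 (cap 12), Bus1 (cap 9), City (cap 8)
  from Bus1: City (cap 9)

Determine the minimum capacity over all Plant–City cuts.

25

Augment Plant→Sub1→City: bottleneck 9, flow now 9.
Augment Plant→Sub3→City: bottleneck 2, flow now 11.
Augment Plant→Bus1→City: bottleneck 7, flow now 18.
Augment Plant→Sub2→Sub3→City: bottleneck 6, flow now 24.
Augment Plant→Sub2→Sub3→Bus1→City: bottleneck 1, flow now 25.
No augmenting path remains; maximum flow = 25.
By max-flow min-cut, the minimum cut capacity equals the max flow.
In the residual graph, reachable from Plant: {Plant, Sub1, Sub2, Bus2}.
Min-cut edges: Plant→Sub3 (2), Plant→Bus1 (7), Sub1→City (9), Sub2→Sub3 (7); capacity 2 + 7 + 9 + 7 = 25.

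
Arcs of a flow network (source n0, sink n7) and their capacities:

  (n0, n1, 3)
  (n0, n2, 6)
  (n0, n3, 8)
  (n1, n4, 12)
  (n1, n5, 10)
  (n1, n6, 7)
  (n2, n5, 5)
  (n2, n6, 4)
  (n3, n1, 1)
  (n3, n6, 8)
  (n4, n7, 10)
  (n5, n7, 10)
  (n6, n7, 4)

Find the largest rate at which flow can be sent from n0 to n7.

13

Augment n0→n1→n4→n7: bottleneck 3, flow now 3.
Augment n0→n2→n5→n7: bottleneck 5, flow now 8.
Augment n0→n2→n6→n7: bottleneck 1, flow now 9.
Augment n0→n3→n6→n7: bottleneck 3, flow now 12.
Augment n0→n3→n1→n4→n7: bottleneck 1, flow now 13.
No augmenting path remains; maximum flow = 13.
In the residual graph, reachable from n0: {n0, n2, n3, n6}.
Min-cut edges: n0→n1 (3), n2→n5 (5), n3→n1 (1), n6→n7 (4); capacity 3 + 5 + 1 + 4 = 13.
This cut is saturated, so no flow can exceed 13.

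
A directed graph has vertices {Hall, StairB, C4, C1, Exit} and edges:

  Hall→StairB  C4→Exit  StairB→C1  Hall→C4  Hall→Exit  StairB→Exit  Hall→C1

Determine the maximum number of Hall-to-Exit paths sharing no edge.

3

Assign every edge capacity 1; by Menger, the answer equals the max flow.
Path Hall→Exit (+1); total 1.
Path Hall→StairB→Exit (+1); total 2.
Path Hall→C4→Exit (+1); total 3.
No residual Hall→Exit path; max flow = 3.
Certifying cut of size 3: {Hall→C4, Hall→Exit, Hall→StairB}.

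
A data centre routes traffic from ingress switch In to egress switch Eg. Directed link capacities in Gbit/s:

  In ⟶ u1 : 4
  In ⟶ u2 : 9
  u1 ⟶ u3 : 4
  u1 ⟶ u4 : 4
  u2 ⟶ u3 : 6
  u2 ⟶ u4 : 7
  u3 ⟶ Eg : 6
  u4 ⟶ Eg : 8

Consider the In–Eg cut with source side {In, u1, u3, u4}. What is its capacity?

23

Edges leaving {In, u1, u3, u4}: In→u2 (9), u3→Eg (6), u4→Eg (8).
Cut capacity = 9 + 6 + 8 = 23.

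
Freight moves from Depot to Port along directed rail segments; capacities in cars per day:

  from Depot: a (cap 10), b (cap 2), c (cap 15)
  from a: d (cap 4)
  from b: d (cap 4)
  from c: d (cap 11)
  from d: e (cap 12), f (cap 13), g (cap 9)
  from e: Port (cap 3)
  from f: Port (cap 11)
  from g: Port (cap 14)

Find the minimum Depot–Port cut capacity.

17

Augment Depot→a→d→e→Port: bottleneck 3, flow now 3.
Augment Depot→a→d→f→Port: bottleneck 1, flow now 4.
Augment Depot→b→d→f→Port: bottleneck 2, flow now 6.
Augment Depot→c→d→f→Port: bottleneck 8, flow now 14.
Augment Depot→c→d→g→Port: bottleneck 3, flow now 17.
No augmenting path remains; maximum flow = 17.
By max-flow min-cut, the minimum cut capacity equals the max flow.
In the residual graph, reachable from Depot: {Depot, a, c}.
Min-cut edges: Depot→b (2), a→d (4), c→d (11); capacity 2 + 4 + 11 = 17.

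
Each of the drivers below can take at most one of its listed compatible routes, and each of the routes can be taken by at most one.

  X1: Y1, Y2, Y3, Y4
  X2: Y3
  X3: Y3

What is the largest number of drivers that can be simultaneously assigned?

Unit-capacity flow: source→left, listed edges, right→sink; max matching = max flow.
Augmenting path X1→Y1 (+1); matched 1.
Augmenting path X2→Y3 (+1); matched 2.
No augmenting path remains; maximum matching = 2.
König certificate: {X1, Y3} is a vertex cover of size 2 (every listed pair touches it), so no matching can be larger.

2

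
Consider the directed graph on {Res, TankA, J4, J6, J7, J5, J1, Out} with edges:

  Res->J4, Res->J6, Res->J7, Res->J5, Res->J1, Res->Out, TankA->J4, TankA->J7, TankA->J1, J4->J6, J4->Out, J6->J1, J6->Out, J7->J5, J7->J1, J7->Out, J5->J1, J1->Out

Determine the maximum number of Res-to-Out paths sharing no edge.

Assign every edge capacity 1; by Menger, the answer equals the max flow.
Path Res→Out (+1); total 1.
Path Res→J4→Out (+1); total 2.
Path Res→J6→Out (+1); total 3.
Path Res→J7→Out (+1); total 4.
Path Res→J1→Out (+1); total 5.
No residual Res→Out path; max flow = 5.
Certifying cut of size 5: {J1→Out, Res→J4, Res→J6, Res→J7, Res→Out}.

5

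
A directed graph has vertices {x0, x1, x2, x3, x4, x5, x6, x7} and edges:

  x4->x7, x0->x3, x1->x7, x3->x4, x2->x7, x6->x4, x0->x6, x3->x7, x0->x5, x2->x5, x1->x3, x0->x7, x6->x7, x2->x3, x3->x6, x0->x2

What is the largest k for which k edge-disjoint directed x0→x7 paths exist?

Assign every edge capacity 1; by Menger, the answer equals the max flow.
Path x0→x7 (+1); total 1.
Path x0→x2→x7 (+1); total 2.
Path x0→x3→x7 (+1); total 3.
Path x0→x6→x7 (+1); total 4.
No residual x0→x7 path; max flow = 4.
Certifying cut of size 4: {x0→x2, x0→x3, x0→x6, x0→x7}.

4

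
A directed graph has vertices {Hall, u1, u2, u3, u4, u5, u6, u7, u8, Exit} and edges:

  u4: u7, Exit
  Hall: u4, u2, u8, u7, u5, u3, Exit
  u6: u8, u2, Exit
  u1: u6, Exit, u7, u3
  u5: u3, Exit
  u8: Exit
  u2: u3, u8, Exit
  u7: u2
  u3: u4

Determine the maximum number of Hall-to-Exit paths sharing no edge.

5

Assign every edge capacity 1; by Menger, the answer equals the max flow.
Path Hall→Exit (+1); total 1.
Path Hall→u2→Exit (+1); total 2.
Path Hall→u4→Exit (+1); total 3.
Path Hall→u5→Exit (+1); total 4.
Path Hall→u8→Exit (+1); total 5.
No residual Hall→Exit path; max flow = 5.
Certifying cut of size 5: {Hall→Exit, Hall→u5, u2→Exit, u4→Exit, u8→Exit}.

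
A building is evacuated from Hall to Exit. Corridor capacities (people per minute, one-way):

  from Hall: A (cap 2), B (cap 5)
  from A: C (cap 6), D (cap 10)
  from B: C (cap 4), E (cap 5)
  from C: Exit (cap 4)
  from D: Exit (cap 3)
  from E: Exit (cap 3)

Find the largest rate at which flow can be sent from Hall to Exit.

Augment Hall→A→C→Exit: bottleneck 2, flow now 2.
Augment Hall→B→C→Exit: bottleneck 2, flow now 4.
Augment Hall→B→E→Exit: bottleneck 3, flow now 7.
No augmenting path remains; maximum flow = 7.
In the residual graph, reachable from Hall: {Hall}.
Min-cut edges: Hall→A (2), Hall→B (5); capacity 2 + 5 = 7.
This cut is saturated, so no flow can exceed 7.

7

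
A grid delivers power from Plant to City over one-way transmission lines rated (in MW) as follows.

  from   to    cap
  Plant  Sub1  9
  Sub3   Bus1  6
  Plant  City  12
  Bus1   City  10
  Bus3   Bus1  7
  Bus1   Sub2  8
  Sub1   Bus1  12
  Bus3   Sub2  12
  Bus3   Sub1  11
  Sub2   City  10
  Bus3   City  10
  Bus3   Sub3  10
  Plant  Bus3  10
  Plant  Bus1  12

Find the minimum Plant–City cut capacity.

40

Augment Plant→City: bottleneck 12, flow now 12.
Augment Plant→Bus3→City: bottleneck 10, flow now 22.
Augment Plant→Bus1→City: bottleneck 10, flow now 32.
Augment Plant→Bus1→Sub2→City: bottleneck 2, flow now 34.
Augment Plant→Sub1→Bus1→Sub2→City: bottleneck 6, flow now 40.
No augmenting path remains; maximum flow = 40.
By max-flow min-cut, the minimum cut capacity equals the max flow.
In the residual graph, reachable from Plant: {Plant, Sub1, Bus1}.
Min-cut edges: Plant→Bus3 (10), Plant→City (12), Bus1→Sub2 (8), Bus1→City (10); capacity 10 + 12 + 8 + 10 = 40.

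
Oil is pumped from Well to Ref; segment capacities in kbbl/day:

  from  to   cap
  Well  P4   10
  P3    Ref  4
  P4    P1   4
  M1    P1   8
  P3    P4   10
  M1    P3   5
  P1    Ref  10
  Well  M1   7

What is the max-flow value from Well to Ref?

11

Augment Well→M1→P1→Ref: bottleneck 7, flow now 7.
Augment Well→P4→P1→Ref: bottleneck 3, flow now 10.
Augment Well→P4→P1→M1→P3→Ref: bottleneck 1, flow now 11. (uses reverse residual edge)
No augmenting path remains; maximum flow = 11.
In the residual graph, reachable from Well: {Well, P4}.
Min-cut edges: Well→M1 (7), P4→P1 (4); capacity 7 + 4 = 11.
This cut is saturated, so no flow can exceed 11.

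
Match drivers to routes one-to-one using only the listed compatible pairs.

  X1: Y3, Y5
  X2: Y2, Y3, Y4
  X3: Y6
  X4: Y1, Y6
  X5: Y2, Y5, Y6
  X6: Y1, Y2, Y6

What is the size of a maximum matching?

Unit-capacity flow: source→left, listed edges, right→sink; max matching = max flow.
Augmenting path X1→Y3 (+1); matched 1.
Augmenting path X2→Y2 (+1); matched 2.
Augmenting path X3→Y6 (+1); matched 3.
Augmenting path X4→Y1 (+1); matched 4.
Augmenting path X5→Y5 (+1); matched 5.
Augmenting path X6→Y2→X2→Y4 (+1); matched 6.
No augmenting path remains; maximum matching = 6.
König certificate: {X1, X2, X3, X4, X5, X6} is a vertex cover of size 6 (every listed pair touches it), so no matching can be larger.

6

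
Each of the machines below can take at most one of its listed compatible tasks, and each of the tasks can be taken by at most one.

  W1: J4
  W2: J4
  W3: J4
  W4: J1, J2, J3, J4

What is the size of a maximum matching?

Unit-capacity flow: source→left, listed edges, right→sink; max matching = max flow.
Augmenting path W1→J4 (+1); matched 1.
Augmenting path W4→J1 (+1); matched 2.
No augmenting path remains; maximum matching = 2.
König certificate: {W4, J4} is a vertex cover of size 2 (every listed pair touches it), so no matching can be larger.

2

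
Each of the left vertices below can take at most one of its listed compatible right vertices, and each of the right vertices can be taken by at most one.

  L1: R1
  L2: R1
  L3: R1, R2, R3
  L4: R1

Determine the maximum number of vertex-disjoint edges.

2

Unit-capacity flow: source→left, listed edges, right→sink; max matching = max flow.
Augmenting path L1→R1 (+1); matched 1.
Augmenting path L3→R2 (+1); matched 2.
No augmenting path remains; maximum matching = 2.
König certificate: {L3, R1} is a vertex cover of size 2 (every listed pair touches it), so no matching can be larger.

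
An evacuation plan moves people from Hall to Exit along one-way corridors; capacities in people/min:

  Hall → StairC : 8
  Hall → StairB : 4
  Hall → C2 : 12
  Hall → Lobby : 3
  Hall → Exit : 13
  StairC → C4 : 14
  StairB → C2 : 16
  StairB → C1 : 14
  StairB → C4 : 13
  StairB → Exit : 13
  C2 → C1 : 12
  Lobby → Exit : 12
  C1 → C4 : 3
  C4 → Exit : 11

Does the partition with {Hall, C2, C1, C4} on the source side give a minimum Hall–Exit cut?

No — its capacity is 39, but the minimum cut has capacity 31.

Given cut capacity: 8 + 4 + 3 + 13 + 11 = 39.
Augment Hall→Exit: bottleneck 13, flow now 13.
Augment Hall→StairB→Exit: bottleneck 4, flow now 17.
Augment Hall→Lobby→Exit: bottleneck 3, flow now 20.
Augment Hall→StairC→C4→Exit: bottleneck 8, flow now 28.
Augment Hall→C2→C1→C4→Exit: bottleneck 3, flow now 31.
No augmenting path remains; maximum flow = 31.
In the residual graph, reachable from Hall: {Hall, C2, C1}.
Min-cut edges: Hall→StairC (8), Hall→StairB (4), Hall→Lobby (3), Hall→Exit (13), C1→C4 (3); capacity 8 + 4 + 3 + 13 + 3 = 31.
Cut capacity 39 exceeds the max flow 31, so it is not minimum.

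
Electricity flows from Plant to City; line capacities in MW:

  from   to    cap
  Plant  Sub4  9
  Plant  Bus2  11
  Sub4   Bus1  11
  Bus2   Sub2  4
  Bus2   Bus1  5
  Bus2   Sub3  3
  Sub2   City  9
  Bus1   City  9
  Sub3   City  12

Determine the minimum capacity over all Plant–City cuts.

16

Augment Plant→Sub4→Bus1→City: bottleneck 9, flow now 9.
Augment Plant→Bus2→Sub2→City: bottleneck 4, flow now 13.
Augment Plant→Bus2→Sub3→City: bottleneck 3, flow now 16.
No augmenting path remains; maximum flow = 16.
By max-flow min-cut, the minimum cut capacity equals the max flow.
In the residual graph, reachable from Plant: {Plant, Sub4, Bus2, Bus1}.
Min-cut edges: Bus2→Sub2 (4), Bus2→Sub3 (3), Bus1→City (9); capacity 4 + 3 + 9 = 16.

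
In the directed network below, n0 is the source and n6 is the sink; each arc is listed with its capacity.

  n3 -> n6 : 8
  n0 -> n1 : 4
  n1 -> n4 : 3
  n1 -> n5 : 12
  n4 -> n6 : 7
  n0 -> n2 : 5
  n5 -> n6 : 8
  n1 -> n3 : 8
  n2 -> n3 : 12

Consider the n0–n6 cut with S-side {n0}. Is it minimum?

Given cut capacity: 4 + 5 = 9.
Augment n0→n1→n3→n6: bottleneck 4, flow now 4.
Augment n0→n2→n3→n6: bottleneck 4, flow now 8.
Augment n0→n2→n3→n1→n4→n6: bottleneck 1, flow now 9. (uses reverse residual edge)
No augmenting path remains; maximum flow = 9.
Cut capacity 9 equals the max flow, so it is a minimum cut.

Yes — it is a minimum cut (capacity 9).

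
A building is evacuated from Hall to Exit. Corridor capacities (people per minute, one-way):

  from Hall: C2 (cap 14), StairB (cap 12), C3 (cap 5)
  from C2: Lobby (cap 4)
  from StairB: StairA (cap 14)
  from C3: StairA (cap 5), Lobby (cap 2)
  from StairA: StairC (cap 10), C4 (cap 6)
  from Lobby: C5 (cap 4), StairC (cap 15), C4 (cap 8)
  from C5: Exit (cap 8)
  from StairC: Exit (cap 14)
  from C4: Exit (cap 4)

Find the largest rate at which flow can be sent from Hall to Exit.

20

Augment Hall→C2→Lobby→C5→Exit: bottleneck 4, flow now 4.
Augment Hall→StairB→StairA→StairC→Exit: bottleneck 10, flow now 14.
Augment Hall→StairB→StairA→C4→Exit: bottleneck 2, flow now 16.
Augment Hall→C3→StairA→C4→Exit: bottleneck 2, flow now 18.
Augment Hall→C3→Lobby→StairC→Exit: bottleneck 2, flow now 20.
No augmenting path remains; maximum flow = 20.
In the residual graph, reachable from Hall: {Hall, C2, StairB, C3, StairA, C4}.
Min-cut edges: C2→Lobby (4), C3→Lobby (2), StairA→StairC (10), C4→Exit (4); capacity 4 + 2 + 10 + 4 = 20.
This cut is saturated, so no flow can exceed 20.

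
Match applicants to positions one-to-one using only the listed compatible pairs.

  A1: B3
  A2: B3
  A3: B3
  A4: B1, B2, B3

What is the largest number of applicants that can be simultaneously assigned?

2

Unit-capacity flow: source→left, listed edges, right→sink; max matching = max flow.
Augmenting path A1→B3 (+1); matched 1.
Augmenting path A4→B1 (+1); matched 2.
No augmenting path remains; maximum matching = 2.
König certificate: {A4, B3} is a vertex cover of size 2 (every listed pair touches it), so no matching can be larger.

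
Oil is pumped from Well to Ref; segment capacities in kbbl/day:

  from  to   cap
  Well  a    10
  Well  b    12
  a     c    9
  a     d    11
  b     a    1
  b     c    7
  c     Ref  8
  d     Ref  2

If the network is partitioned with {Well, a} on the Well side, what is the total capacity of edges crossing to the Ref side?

32

Edges leaving {Well, a}: Well→b (12), a→c (9), a→d (11).
Cut capacity = 12 + 9 + 11 = 32.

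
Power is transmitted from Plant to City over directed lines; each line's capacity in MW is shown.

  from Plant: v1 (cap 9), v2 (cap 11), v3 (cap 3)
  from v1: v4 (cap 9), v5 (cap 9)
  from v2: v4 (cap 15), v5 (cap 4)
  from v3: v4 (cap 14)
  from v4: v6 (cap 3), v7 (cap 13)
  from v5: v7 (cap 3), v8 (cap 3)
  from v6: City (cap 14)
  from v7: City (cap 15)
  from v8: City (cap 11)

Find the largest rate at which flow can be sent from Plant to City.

Augment Plant→v1→v4→v6→City: bottleneck 3, flow now 3.
Augment Plant→v1→v4→v7→City: bottleneck 6, flow now 9.
Augment Plant→v2→v4→v7→City: bottleneck 7, flow now 16.
Augment Plant→v2→v5→v7→City: bottleneck 2, flow now 18.
Augment Plant→v2→v5→v8→City: bottleneck 2, flow now 20.
Augment Plant→v3→v4→v1→v5→v8→City: bottleneck 1, flow now 21. (uses reverse residual edge)
No augmenting path remains; maximum flow = 21.
In the residual graph, reachable from Plant: {Plant, v1, v2, v3, v4, v5, v7}.
Min-cut edges: v4→v6 (3), v5→v8 (3), v7→City (15); capacity 3 + 3 + 15 = 21.
This cut is saturated, so no flow can exceed 21.

21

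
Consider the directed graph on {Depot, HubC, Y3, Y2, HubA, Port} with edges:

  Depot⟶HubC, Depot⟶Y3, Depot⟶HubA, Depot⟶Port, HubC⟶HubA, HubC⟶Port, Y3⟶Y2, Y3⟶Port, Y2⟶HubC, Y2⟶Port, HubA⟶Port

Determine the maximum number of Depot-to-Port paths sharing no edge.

Assign every edge capacity 1; by Menger, the answer equals the max flow.
Path Depot→Port (+1); total 1.
Path Depot→HubC→Port (+1); total 2.
Path Depot→Y3→Port (+1); total 3.
Path Depot→HubA→Port (+1); total 4.
No residual Depot→Port path; max flow = 4.
Certifying cut of size 4: {Depot→HubA, Depot→HubC, Depot→Port, Depot→Y3}.

4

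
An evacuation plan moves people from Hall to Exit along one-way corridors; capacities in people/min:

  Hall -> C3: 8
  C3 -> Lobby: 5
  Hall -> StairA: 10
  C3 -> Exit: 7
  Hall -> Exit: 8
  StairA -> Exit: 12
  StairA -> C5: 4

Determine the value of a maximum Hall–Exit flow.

Augment Hall→Exit: bottleneck 8, flow now 8.
Augment Hall→C3→Exit: bottleneck 7, flow now 15.
Augment Hall→StairA→Exit: bottleneck 10, flow now 25.
No augmenting path remains; maximum flow = 25.
In the residual graph, reachable from Hall: {Hall, C3, Lobby}.
Min-cut edges: Hall→StairA (10), Hall→Exit (8), C3→Exit (7); capacity 10 + 8 + 7 = 25.
This cut is saturated, so no flow can exceed 25.

25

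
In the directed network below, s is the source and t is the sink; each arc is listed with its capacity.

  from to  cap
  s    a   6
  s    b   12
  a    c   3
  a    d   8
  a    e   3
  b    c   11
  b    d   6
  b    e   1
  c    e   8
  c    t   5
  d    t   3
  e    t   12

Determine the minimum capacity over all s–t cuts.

Augment s→a→c→t: bottleneck 3, flow now 3.
Augment s→a→d→t: bottleneck 3, flow now 6.
Augment s→b→c→t: bottleneck 2, flow now 8.
Augment s→b→e→t: bottleneck 1, flow now 9.
Augment s→b→c→e→t: bottleneck 8, flow now 17.
Augment s→b→c→a→e→t: bottleneck 1, flow now 18. (uses reverse residual edge)
No augmenting path remains; maximum flow = 18.
By max-flow min-cut, the minimum cut capacity equals the max flow.
In the residual graph, reachable from s: {s}.
Min-cut edges: s→a (6), s→b (12); capacity 6 + 12 = 18.

18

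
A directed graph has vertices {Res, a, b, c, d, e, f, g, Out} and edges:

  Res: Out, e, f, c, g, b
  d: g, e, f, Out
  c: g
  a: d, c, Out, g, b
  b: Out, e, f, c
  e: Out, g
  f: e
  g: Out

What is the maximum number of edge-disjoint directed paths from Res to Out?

4

Assign every edge capacity 1; by Menger, the answer equals the max flow.
Path Res→Out (+1); total 1.
Path Res→b→Out (+1); total 2.
Path Res→e→Out (+1); total 3.
Path Res→g→Out (+1); total 4.
No residual Res→Out path; max flow = 4.
Certifying cut of size 4: {Res→Out, Res→b, e→Out, g→Out}.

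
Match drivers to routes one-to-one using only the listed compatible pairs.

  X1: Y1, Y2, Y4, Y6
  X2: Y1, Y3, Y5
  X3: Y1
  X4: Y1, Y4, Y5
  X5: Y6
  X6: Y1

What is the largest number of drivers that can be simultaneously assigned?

Unit-capacity flow: source→left, listed edges, right→sink; max matching = max flow.
Augmenting path X1→Y1 (+1); matched 1.
Augmenting path X2→Y3 (+1); matched 2.
Augmenting path X4→Y4 (+1); matched 3.
Augmenting path X5→Y6 (+1); matched 4.
Augmenting path X3→Y1→X1→Y2 (+1); matched 5.
No augmenting path remains; maximum matching = 5.
König certificate: {X1, X2, X4, X5, Y1} is a vertex cover of size 5 (every listed pair touches it), so no matching can be larger.

5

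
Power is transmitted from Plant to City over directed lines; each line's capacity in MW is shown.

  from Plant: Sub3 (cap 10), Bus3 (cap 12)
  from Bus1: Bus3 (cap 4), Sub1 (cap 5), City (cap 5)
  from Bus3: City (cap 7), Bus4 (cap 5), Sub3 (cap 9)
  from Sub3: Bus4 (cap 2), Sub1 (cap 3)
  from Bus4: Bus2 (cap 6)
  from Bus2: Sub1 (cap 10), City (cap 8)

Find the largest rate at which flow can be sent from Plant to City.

Augment Plant→Bus3→City: bottleneck 7, flow now 7.
Augment Plant→Bus3→Bus4→Bus2→City: bottleneck 5, flow now 12.
Augment Plant→Sub3→Bus4→Bus2→City: bottleneck 1, flow now 13.
No augmenting path remains; maximum flow = 13.
In the residual graph, reachable from Plant: {Plant, Bus3, Sub3, Bus4, Sub1}.
Min-cut edges: Bus3→City (7), Bus4→Bus2 (6); capacity 7 + 6 = 13.
This cut is saturated, so no flow can exceed 13.

13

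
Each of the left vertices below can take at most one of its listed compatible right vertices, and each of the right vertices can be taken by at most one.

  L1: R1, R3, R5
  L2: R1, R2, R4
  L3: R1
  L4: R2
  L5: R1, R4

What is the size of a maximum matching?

4

Unit-capacity flow: source→left, listed edges, right→sink; max matching = max flow.
Augmenting path L1→R1 (+1); matched 1.
Augmenting path L2→R2 (+1); matched 2.
Augmenting path L5→R4 (+1); matched 3.
Augmenting path L3→R1→L1→R3 (+1); matched 4.
No augmenting path remains; maximum matching = 4.
König certificate: {L1, R1, R2, R4} is a vertex cover of size 4 (every listed pair touches it), so no matching can be larger.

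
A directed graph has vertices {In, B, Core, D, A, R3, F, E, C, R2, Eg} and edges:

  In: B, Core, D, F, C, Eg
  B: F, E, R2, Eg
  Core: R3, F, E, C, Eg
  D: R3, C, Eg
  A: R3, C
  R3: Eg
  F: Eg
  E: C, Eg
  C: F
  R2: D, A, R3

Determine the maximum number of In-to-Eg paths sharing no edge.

5

Assign every edge capacity 1; by Menger, the answer equals the max flow.
Path In→Eg (+1); total 1.
Path In→B→Eg (+1); total 2.
Path In→Core→Eg (+1); total 3.
Path In→D→Eg (+1); total 4.
Path In→F→Eg (+1); total 5.
No residual In→Eg path; max flow = 5.
Certifying cut of size 5: {F→Eg, In→B, In→Core, In→D, In→Eg}.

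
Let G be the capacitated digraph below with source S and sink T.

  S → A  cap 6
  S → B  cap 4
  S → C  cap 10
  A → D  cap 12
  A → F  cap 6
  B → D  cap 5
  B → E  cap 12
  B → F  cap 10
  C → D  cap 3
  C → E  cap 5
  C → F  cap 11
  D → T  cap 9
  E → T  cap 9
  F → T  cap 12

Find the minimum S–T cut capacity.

Augment S→A→D→T: bottleneck 6, flow now 6.
Augment S→B→D→T: bottleneck 3, flow now 9.
Augment S→B→E→T: bottleneck 1, flow now 10.
Augment S→C→E→T: bottleneck 5, flow now 15.
Augment S→C→F→T: bottleneck 5, flow now 20.
No augmenting path remains; maximum flow = 20.
By max-flow min-cut, the minimum cut capacity equals the max flow.
In the residual graph, reachable from S: {S}.
Min-cut edges: S→A (6), S→B (4), S→C (10); capacity 6 + 4 + 10 = 20.

20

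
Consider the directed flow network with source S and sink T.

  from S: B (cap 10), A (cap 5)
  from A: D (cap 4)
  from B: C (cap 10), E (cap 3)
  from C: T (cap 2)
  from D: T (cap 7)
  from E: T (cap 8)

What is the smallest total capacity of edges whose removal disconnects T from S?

Augment S→A→D→T: bottleneck 4, flow now 4.
Augment S→B→C→T: bottleneck 2, flow now 6.
Augment S→B→E→T: bottleneck 3, flow now 9.
No augmenting path remains; maximum flow = 9.
By max-flow min-cut, the minimum cut capacity equals the max flow.
In the residual graph, reachable from S: {S, A, B, C}.
Min-cut edges: A→D (4), B→E (3), C→T (2); capacity 4 + 3 + 2 = 9.

9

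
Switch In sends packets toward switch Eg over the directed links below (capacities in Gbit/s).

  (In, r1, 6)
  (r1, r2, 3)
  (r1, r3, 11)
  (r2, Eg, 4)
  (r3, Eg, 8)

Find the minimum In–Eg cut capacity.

6

Augment In→r1→r2→Eg: bottleneck 3, flow now 3.
Augment In→r1→r3→Eg: bottleneck 3, flow now 6.
No augmenting path remains; maximum flow = 6.
By max-flow min-cut, the minimum cut capacity equals the max flow.
In the residual graph, reachable from In: {In}.
Min-cut edges: In→r1 (6); capacity 6 = 6.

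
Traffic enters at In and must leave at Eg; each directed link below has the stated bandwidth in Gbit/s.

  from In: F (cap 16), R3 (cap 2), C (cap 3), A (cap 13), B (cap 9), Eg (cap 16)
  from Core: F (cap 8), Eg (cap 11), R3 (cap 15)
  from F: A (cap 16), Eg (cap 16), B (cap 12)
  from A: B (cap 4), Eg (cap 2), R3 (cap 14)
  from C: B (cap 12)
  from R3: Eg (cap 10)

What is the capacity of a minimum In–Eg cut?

44

Augment In→Eg: bottleneck 16, flow now 16.
Augment In→F→Eg: bottleneck 16, flow now 32.
Augment In→A→Eg: bottleneck 2, flow now 34.
Augment In→R3→Eg: bottleneck 2, flow now 36.
Augment In→A→R3→Eg: bottleneck 8, flow now 44.
No augmenting path remains; maximum flow = 44.
By max-flow min-cut, the minimum cut capacity equals the max flow.
In the residual graph, reachable from In: {In, A, C, B, R3}.
Min-cut edges: In→F (16), In→Eg (16), A→Eg (2), R3→Eg (10); capacity 16 + 16 + 2 + 10 = 44.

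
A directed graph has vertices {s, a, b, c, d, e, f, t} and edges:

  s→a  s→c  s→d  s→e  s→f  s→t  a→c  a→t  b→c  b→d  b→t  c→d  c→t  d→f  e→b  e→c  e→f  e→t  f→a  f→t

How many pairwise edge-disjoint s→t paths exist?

Assign every edge capacity 1; by Menger, the answer equals the max flow.
Path s→t (+1); total 1.
Path s→a→t (+1); total 2.
Path s→c→t (+1); total 3.
Path s→e→t (+1); total 4.
Path s→f→t (+1); total 5.
No residual s→t path; max flow = 5.
Certifying cut of size 5: {a→t, c→t, f→t, s→e, s→t}.

5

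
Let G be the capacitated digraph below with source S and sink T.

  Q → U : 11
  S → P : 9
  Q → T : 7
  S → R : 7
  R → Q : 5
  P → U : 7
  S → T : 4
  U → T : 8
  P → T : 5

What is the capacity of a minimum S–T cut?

Augment S→T: bottleneck 4, flow now 4.
Augment S→P→T: bottleneck 5, flow now 9.
Augment S→P→U→T: bottleneck 4, flow now 13.
Augment S→R→Q→T: bottleneck 5, flow now 18.
No augmenting path remains; maximum flow = 18.
By max-flow min-cut, the minimum cut capacity equals the max flow.
In the residual graph, reachable from S: {S, R}.
Min-cut edges: S→P (9), S→T (4), R→Q (5); capacity 9 + 4 + 5 = 18.

18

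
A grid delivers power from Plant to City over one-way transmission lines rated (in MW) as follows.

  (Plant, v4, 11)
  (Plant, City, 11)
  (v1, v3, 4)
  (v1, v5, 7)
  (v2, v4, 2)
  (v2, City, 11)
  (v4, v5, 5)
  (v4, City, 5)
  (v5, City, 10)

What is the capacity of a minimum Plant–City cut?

Augment Plant→City: bottleneck 11, flow now 11.
Augment Plant→v4→City: bottleneck 5, flow now 16.
Augment Plant→v4→v5→City: bottleneck 5, flow now 21.
No augmenting path remains; maximum flow = 21.
By max-flow min-cut, the minimum cut capacity equals the max flow.
In the residual graph, reachable from Plant: {Plant, v4}.
Min-cut edges: Plant→City (11), v4→v5 (5), v4→City (5); capacity 11 + 5 + 5 = 21.

21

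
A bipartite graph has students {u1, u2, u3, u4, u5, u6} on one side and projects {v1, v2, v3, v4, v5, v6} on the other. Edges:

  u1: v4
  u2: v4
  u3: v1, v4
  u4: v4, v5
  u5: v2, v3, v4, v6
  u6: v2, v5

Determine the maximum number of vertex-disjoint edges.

Unit-capacity flow: source→left, listed edges, right→sink; max matching = max flow.
Augmenting path u1→v4 (+1); matched 1.
Augmenting path u3→v1 (+1); matched 2.
Augmenting path u4→v5 (+1); matched 3.
Augmenting path u5→v2 (+1); matched 4.
Augmenting path u6→v2→u5→v3 (+1); matched 5.
No augmenting path remains; maximum matching = 5.
König certificate: {u3, u4, u5, u6, v4} is a vertex cover of size 5 (every listed pair touches it), so no matching can be larger.

5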